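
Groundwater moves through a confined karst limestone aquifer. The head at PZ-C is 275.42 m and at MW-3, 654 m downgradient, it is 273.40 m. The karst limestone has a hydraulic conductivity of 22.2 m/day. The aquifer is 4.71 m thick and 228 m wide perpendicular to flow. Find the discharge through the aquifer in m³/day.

73.6

Cross-sectional area A = 228 × 4.71 = 1074 m².
Hydraulic gradient i = (275.42 − 273.40) / 654 = 2.02 / 654 = 0.003089.
Darcy's law: Q = K · A · i = 22.20 × 1074 × 0.003089 = 73.63 m³/day.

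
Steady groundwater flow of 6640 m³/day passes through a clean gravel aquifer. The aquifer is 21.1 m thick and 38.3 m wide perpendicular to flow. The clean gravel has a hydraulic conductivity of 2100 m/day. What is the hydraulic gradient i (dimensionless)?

Cross-sectional area A = 38.3 × 21.1 = 808.1 m².
From Q = K·A·i, i = Q / (K·A) = 6640 / (2100 × 808.1) = 0.003913.

0.00391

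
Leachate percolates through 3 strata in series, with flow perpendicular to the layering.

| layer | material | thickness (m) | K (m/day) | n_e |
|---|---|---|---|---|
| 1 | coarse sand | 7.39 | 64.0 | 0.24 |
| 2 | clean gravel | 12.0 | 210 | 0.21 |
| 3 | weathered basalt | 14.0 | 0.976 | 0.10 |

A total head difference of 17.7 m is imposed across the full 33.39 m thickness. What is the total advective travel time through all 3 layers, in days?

4.67

With flow normal to the layers, continuity requires the same specific discharge q through every layer.
Σ(b_i/K_i) = 7.39/64.0 + 12.0/210 + 14.0/0.976 = 14.52 d.
q = Δh / Σ(b_i/K_i) = 17.7 / 14.52 = 1.219 m/day.
In each layer the seepage velocity is v_i = q/n_i, so the layer transit time is t_i = b_i·n_i / q:
  layer 1 (coarse sand): t_1 = 7.39 × 0.24 / 1.219 = 1.455 d
  layer 2 (clean gravel): t_2 = 12.0 × 0.21 / 1.219 = 2.067 d
  layer 3 (weathered basalt): t_3 = 14.0 × 0.10 / 1.219 = 1.148 d
Total t = Σ t_i = 4.670 days.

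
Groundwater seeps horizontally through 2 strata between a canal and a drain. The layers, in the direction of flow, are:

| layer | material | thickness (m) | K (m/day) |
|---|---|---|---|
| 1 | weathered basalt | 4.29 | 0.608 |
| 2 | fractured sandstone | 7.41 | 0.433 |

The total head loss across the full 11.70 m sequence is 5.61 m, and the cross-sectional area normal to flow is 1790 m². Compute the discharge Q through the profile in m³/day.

415

Flow is perpendicular to layering, so the layers act in series and the equivalent K is the thickness-weighted harmonic mean.
Total thickness L = 4.29 + 7.41 = 11.70 m.
Σ(b_i/K_i) = 4.29/0.608 + 7.41/0.433 = 24.17 d.
K_eq = L / Σ(b_i/K_i) = 11.70 / 24.17 = 0.4841 m/day.
Q = K_eq · A · (Δh/L) = 0.4841 × 1790 × (5.61/11.70) = 415.5 m³/day.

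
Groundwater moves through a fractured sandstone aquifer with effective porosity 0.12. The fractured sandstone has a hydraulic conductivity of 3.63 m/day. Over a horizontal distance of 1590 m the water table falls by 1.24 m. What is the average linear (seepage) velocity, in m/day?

0.0236

Hydraulic gradient i = Δh / L = 1.24 / 1590 = 0.0007799.
Darcy flux q = K · i = 3.630 × 0.0007799 = 0.002831 m/day.
Seepage velocity v = q / n_e = 0.002831 / 0.12 = 0.02359 m/day.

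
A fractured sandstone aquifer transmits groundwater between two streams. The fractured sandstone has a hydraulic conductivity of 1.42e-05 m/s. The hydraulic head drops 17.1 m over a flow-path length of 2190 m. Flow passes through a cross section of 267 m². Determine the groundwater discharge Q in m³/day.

Convert K: 1.42e-05 m/s × 86400 = 1.227 m/day.
Hydraulic gradient i = Δh / L = 17.1 / 2190 = 0.007808.
Darcy's law: Q = K · A · i = 1.227 × 267.0 × 0.007808 = 2.558 m³/day.

2.56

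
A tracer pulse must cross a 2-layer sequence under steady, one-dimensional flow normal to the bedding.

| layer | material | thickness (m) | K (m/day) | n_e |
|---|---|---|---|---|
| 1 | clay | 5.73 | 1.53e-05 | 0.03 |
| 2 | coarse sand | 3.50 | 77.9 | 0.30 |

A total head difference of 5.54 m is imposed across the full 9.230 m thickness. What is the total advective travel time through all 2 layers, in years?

With flow normal to the layers, continuity requires the same specific discharge q through every layer.
Σ(b_i/K_i) = 5.73/1.53e-05 + 3.50/77.9 = 3.745e+05 d.
q = Δh / Σ(b_i/K_i) = 5.54 / 3.745e+05 = 1.479e-05 m/day.
In each layer the seepage velocity is v_i = q/n_i, so the layer transit time is t_i = b_i·n_i / q:
  layer 1 (clay): t_1 = 5.73 × 0.03 / 1.479e-05 = 11621 d
  layer 2 (coarse sand): t_2 = 3.50 × 0.30 / 1.479e-05 = 70981 d
Total t = Σ t_i = 82602 days = 226.2 years.

226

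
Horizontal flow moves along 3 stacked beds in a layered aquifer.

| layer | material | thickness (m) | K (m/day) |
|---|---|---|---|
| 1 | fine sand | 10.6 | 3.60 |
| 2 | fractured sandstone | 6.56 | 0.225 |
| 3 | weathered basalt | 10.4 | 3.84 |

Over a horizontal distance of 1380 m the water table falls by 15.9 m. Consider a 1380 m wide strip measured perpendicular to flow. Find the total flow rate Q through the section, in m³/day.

Flow is parallel to layering, so each bed carries its own Darcy discharge and the transmissivities add.
Σ(K_i·b_i) = 3.60×10.6 + 0.225×6.56 + 3.84×10.4 = 79.57 m²/day.
Hydraulic gradient i = Δh / L = 15.9 / 1380 = 0.01152.
Q = Σ(K_i·b_i) · W · i = 79.57 × 1380 × 0.01152 = 1265 m³/day.

1270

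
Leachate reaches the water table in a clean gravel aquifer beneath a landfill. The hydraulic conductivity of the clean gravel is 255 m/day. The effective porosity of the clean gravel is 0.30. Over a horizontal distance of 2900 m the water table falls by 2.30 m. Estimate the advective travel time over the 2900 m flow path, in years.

11.8

Hydraulic gradient i = Δh / L = 2.30 / 2900 = 0.0007931.
Darcy flux q = K · i = 255.0 × 0.0007931 = 0.2022 m/day.
Seepage velocity v = q / n_e = 0.2022 / 0.30 = 0.6741 m/day.
Travel time t = L / v = 2900 / 0.6741 = 4302 days = 11.78 years.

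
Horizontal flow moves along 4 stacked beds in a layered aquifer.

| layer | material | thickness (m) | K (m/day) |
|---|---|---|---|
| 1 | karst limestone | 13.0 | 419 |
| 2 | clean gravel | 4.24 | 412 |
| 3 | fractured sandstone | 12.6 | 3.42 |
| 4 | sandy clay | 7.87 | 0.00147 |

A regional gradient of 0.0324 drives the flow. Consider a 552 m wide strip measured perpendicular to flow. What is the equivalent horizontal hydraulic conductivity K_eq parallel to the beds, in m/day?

Flow is parallel to layering, so each bed carries its own Darcy discharge and the transmissivities add.
Σ(K_i·b_i) = 419×13.0 + 412×4.24 + 3.42×12.6 + 0.00147×7.87 = 7237 m²/day.
Total thickness b = 37.71 m, so K_eq = Σ(K_i·b_i)/b = 191.9 m/day.

192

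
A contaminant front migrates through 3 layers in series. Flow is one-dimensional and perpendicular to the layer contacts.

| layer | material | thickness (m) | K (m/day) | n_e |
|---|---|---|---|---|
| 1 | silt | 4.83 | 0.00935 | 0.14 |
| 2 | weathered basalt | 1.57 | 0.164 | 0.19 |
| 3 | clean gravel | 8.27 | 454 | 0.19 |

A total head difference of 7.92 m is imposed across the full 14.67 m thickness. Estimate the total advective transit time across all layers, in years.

With flow normal to the layers, continuity requires the same specific discharge q through every layer.
Σ(b_i/K_i) = 4.83/0.00935 + 1.57/0.164 + 8.27/454 = 526.2 d.
q = Δh / Σ(b_i/K_i) = 7.92 / 526.2 = 0.01505 m/day.
In each layer the seepage velocity is v_i = q/n_i, so the layer transit time is t_i = b_i·n_i / q:
  layer 1 (silt): t_1 = 4.83 × 0.14 / 0.01505 = 44.92 d
  layer 2 (weathered basalt): t_2 = 1.57 × 0.19 / 0.01505 = 19.82 d
  layer 3 (clean gravel): t_3 = 8.27 × 0.19 / 0.01505 = 104.4 d
Total t = Σ t_i = 169.1 days = 0.4631 years.

0.463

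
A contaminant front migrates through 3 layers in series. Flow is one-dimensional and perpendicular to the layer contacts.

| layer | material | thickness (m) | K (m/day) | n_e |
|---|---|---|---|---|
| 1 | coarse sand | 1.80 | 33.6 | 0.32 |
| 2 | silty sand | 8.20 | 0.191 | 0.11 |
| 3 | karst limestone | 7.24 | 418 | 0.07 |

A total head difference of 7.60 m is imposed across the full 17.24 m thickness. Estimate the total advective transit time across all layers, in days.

With flow normal to the layers, continuity requires the same specific discharge q through every layer.
Σ(b_i/K_i) = 1.80/33.6 + 8.20/0.191 + 7.24/418 = 43.00 d.
q = Δh / Σ(b_i/K_i) = 7.60 / 43.00 = 0.1767 m/day.
In each layer the seepage velocity is v_i = q/n_i, so the layer transit time is t_i = b_i·n_i / q:
  layer 1 (coarse sand): t_1 = 1.80 × 0.32 / 0.1767 = 3.259 d
  layer 2 (silty sand): t_2 = 8.20 × 0.11 / 0.1767 = 5.104 d
  layer 3 (karst limestone): t_3 = 7.24 × 0.07 / 0.1767 = 2.868 d
Total t = Σ t_i = 11.23 days.

11.2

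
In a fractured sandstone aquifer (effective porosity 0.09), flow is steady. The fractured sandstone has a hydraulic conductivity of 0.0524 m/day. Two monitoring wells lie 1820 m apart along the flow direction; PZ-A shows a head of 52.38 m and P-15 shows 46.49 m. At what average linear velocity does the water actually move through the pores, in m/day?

Hydraulic gradient i = (52.38 − 46.49) / 1820 = 5.89 / 1820 = 0.003236.
Darcy flux q = K · i = 0.05240 × 0.003236 = 0.0001696 m/day.
Seepage velocity v = q / n_e = 0.0001696 / 0.09 = 0.001884 m/day.

0.00188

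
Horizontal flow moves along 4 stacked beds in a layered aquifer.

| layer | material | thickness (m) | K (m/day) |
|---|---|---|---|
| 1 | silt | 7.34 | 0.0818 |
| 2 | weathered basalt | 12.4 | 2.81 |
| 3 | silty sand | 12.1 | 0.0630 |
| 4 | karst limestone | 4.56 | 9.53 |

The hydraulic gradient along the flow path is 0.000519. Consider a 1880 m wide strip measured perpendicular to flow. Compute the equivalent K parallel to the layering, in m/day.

Flow is parallel to layering, so each bed carries its own Darcy discharge and the transmissivities add.
Σ(K_i·b_i) = 0.0818×7.34 + 2.81×12.4 + 0.0630×12.1 + 9.53×4.56 = 79.66 m²/day.
Total thickness b = 36.40 m, so K_eq = Σ(K_i·b_i)/b = 2.189 m/day.

2.19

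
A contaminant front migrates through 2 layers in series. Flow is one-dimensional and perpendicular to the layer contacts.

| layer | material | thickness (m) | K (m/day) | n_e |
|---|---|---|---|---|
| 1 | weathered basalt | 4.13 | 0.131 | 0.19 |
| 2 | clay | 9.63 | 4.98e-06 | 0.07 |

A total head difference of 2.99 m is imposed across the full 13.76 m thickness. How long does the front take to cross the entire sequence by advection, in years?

With flow normal to the layers, continuity requires the same specific discharge q through every layer.
Σ(b_i/K_i) = 4.13/0.131 + 9.63/4.98e-06 = 1.934e+06 d.
q = Δh / Σ(b_i/K_i) = 2.99 / 1.934e+06 = 1.546e-06 m/day.
In each layer the seepage velocity is v_i = q/n_i, so the layer transit time is t_i = b_i·n_i / q:
  layer 1 (weathered basalt): t_1 = 4.13 × 0.19 / 1.546e-06 = 5.075e+05 d
  layer 2 (clay): t_2 = 9.63 × 0.07 / 1.546e-06 = 4.360e+05 d
Total t = Σ t_i = 9.435e+05 days = 2583 years.

2580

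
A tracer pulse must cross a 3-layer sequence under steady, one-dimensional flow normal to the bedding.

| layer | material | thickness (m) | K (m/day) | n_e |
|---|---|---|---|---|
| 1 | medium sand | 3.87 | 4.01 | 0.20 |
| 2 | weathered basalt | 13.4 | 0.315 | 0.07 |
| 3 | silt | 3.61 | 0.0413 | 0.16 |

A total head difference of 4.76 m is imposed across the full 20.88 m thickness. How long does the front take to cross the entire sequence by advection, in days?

63.0

With flow normal to the layers, continuity requires the same specific discharge q through every layer.
Σ(b_i/K_i) = 3.87/4.01 + 13.4/0.315 + 3.61/0.0413 = 130.9 d.
q = Δh / Σ(b_i/K_i) = 4.76 / 130.9 = 0.03636 m/day.
In each layer the seepage velocity is v_i = q/n_i, so the layer transit time is t_i = b_i·n_i / q:
  layer 1 (medium sand): t_1 = 3.87 × 0.20 / 0.03636 = 21.29 d
  layer 2 (weathered basalt): t_2 = 13.4 × 0.07 / 0.03636 = 25.80 d
  layer 3 (silt): t_3 = 3.61 × 0.16 / 0.03636 = 15.89 d
Total t = Σ t_i = 62.97 days.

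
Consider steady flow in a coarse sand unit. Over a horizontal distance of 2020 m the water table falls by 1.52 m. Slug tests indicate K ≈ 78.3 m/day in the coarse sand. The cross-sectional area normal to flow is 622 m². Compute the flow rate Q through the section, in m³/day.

Hydraulic gradient i = Δh / L = 1.52 / 2020 = 0.0007525.
Darcy's law: Q = K · A · i = 78.30 × 622.0 × 0.0007525 = 36.65 m³/day.

36.6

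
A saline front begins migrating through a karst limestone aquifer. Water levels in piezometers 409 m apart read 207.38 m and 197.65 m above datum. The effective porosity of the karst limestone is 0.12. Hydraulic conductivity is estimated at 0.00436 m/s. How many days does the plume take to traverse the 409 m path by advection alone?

5.48

Convert K: 0.00436 m/s × 86400 = 376.7 m/day.
Hydraulic gradient i = (207.38 − 197.65) / 409 = 9.73 / 409 = 0.02379.
Darcy flux q = K · i = 376.7 × 0.02379 = 8.962 m/day.
Seepage velocity v = q / n_e = 8.962 / 0.12 = 74.68 m/day.
Travel time t = L / v = 409 / 74.68 = 5.477 days.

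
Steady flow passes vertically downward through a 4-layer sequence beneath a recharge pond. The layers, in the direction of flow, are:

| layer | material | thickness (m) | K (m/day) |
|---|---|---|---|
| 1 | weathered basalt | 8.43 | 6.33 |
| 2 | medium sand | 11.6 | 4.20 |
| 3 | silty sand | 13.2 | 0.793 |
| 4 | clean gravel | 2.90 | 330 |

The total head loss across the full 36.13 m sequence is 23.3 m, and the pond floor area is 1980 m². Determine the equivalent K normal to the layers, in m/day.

Flow is perpendicular to layering, so the layers act in series and the equivalent K is the thickness-weighted harmonic mean.
Total thickness L = 8.43 + 11.6 + 13.2 + 2.90 = 36.13 m.
Σ(b_i/K_i) = 8.43/6.33 + 11.6/4.20 + 13.2/0.793 + 2.90/330 = 20.75 d.
K_eq = L / Σ(b_i/K_i) = 36.13 / 20.75 = 1.741 m/day.

1.74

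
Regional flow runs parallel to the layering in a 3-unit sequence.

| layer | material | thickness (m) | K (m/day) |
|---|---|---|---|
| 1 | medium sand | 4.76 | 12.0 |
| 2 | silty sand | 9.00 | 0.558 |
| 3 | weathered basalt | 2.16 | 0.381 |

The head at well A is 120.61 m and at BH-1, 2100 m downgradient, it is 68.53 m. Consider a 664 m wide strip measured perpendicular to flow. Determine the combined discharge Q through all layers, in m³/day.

Flow is parallel to layering, so each bed carries its own Darcy discharge and the transmissivities add.
Σ(K_i·b_i) = 12.0×4.76 + 0.558×9.00 + 0.381×2.16 = 62.96 m²/day.
Hydraulic gradient i = (120.61 − 68.53) / 2100 = 52.08 / 2100 = 0.02480.
Q = Σ(K_i·b_i) · W · i = 62.96 × 664 × 0.02480 = 1037 m³/day.

1040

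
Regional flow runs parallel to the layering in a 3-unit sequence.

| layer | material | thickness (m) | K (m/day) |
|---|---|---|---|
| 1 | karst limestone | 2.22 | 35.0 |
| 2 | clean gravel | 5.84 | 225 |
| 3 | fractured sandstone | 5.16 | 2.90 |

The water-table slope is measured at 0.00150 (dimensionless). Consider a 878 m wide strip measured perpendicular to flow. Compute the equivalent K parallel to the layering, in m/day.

Flow is parallel to layering, so each bed carries its own Darcy discharge and the transmissivities add.
Σ(K_i·b_i) = 35.0×2.22 + 225×5.84 + 2.90×5.16 = 1407 m²/day.
Total thickness b = 13.22 m, so K_eq = Σ(K_i·b_i)/b = 106.4 m/day.

106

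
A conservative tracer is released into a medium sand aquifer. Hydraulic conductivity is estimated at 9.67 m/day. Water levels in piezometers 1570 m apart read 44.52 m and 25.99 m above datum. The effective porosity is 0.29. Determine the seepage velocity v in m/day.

0.394

Hydraulic gradient i = (44.52 − 25.99) / 1570 = 18.53 / 1570 = 0.01180.
Darcy flux q = K · i = 9.670 × 0.01180 = 0.1141 m/day.
Seepage velocity v = q / n_e = 0.1141 / 0.29 = 0.3936 m/day.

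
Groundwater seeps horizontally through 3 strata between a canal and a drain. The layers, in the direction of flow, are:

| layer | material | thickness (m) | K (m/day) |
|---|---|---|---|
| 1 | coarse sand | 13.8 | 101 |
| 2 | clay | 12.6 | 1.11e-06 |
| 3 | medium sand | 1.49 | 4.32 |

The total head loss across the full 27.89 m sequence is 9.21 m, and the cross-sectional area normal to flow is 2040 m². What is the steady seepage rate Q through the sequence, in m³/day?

0.00166

Flow is perpendicular to layering, so the layers act in series and the equivalent K is the thickness-weighted harmonic mean.
Total thickness L = 13.8 + 12.6 + 1.49 = 27.89 m.
Σ(b_i/K_i) = 13.8/101 + 12.6/1.11e-06 + 1.49/4.32 = 1.135e+07 d.
K_eq = L / Σ(b_i/K_i) = 27.89 / 1.135e+07 = 2.457e-06 m/day.
Q = K_eq · A · (Δh/L) = 2.457e-06 × 2040 × (9.21/27.89) = 0.001655 m³/day.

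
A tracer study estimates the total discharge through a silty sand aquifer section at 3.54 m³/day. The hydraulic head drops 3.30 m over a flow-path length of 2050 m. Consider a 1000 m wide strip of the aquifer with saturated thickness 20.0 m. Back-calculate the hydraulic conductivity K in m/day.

Cross-sectional area A = 1000 × 20.0 = 20000 m².
Hydraulic gradient i = Δh / L = 3.30 / 2050 = 0.001610.
From Q = K·A·i, K = Q / (A·i) = 3.54 / (20000 × 0.001610) = 0.1100 m/day.

0.110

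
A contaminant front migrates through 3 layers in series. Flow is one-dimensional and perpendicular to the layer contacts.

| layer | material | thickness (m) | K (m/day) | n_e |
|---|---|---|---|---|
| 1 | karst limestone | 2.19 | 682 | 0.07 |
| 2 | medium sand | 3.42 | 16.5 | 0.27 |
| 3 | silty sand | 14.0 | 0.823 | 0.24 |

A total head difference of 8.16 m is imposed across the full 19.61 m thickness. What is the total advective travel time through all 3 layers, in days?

With flow normal to the layers, continuity requires the same specific discharge q through every layer.
Σ(b_i/K_i) = 2.19/682 + 3.42/16.5 + 14.0/0.823 = 17.22 d.
q = Δh / Σ(b_i/K_i) = 8.16 / 17.22 = 0.4738 m/day.
In each layer the seepage velocity is v_i = q/n_i, so the layer transit time is t_i = b_i·n_i / q:
  layer 1 (karst limestone): t_1 = 2.19 × 0.07 / 0.4738 = 0.3235 d
  layer 2 (medium sand): t_2 = 3.42 × 0.27 / 0.4738 = 1.949 d
  layer 3 (silty sand): t_3 = 14.0 × 0.24 / 0.4738 = 7.091 d
Total t = Σ t_i = 9.364 days.

9.36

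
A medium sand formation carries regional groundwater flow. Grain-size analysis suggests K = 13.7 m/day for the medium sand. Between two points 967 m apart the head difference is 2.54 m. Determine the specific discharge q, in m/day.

0.0360

Hydraulic gradient i = Δh / L = 2.54 / 967 = 0.002627.
Specific discharge q = K · i = 13.70 × 0.002627 = 0.03599 m/day.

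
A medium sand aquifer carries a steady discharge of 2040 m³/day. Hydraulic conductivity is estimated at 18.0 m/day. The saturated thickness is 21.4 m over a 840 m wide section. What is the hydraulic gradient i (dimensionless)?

0.00630

Cross-sectional area A = 840 × 21.4 = 17976 m².
From Q = K·A·i, i = Q / (K·A) = 2040 / (18.00 × 17976) = 0.006305.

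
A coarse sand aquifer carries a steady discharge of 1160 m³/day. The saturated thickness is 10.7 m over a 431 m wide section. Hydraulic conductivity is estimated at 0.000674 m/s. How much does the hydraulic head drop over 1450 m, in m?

6.26

Convert K: 0.000674 m/s × 86400 = 58.23 m/day.
Cross-sectional area A = 431 × 10.7 = 4612 m².
From Q = K·A·i, i = Q / (K·A) = 1160 / (58.23 × 4612) = 0.004319.
Head loss Δh = i · L = 0.004319 × 1450 = 6.263 m.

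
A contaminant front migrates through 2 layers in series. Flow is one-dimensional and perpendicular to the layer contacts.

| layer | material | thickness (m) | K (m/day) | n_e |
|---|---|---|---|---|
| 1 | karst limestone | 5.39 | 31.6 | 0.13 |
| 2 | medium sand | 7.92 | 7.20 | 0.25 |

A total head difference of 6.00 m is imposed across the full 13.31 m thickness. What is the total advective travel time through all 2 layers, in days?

With flow normal to the layers, continuity requires the same specific discharge q through every layer.
Σ(b_i/K_i) = 5.39/31.6 + 7.92/7.20 = 1.271 d.
q = Δh / Σ(b_i/K_i) = 6.00 / 1.271 = 4.722 m/day.
In each layer the seepage velocity is v_i = q/n_i, so the layer transit time is t_i = b_i·n_i / q:
  layer 1 (karst limestone): t_1 = 5.39 × 0.13 / 4.722 = 0.1484 d
  layer 2 (medium sand): t_2 = 7.92 × 0.25 / 4.722 = 0.4193 d
Total t = Σ t_i = 0.5677 days.

0.568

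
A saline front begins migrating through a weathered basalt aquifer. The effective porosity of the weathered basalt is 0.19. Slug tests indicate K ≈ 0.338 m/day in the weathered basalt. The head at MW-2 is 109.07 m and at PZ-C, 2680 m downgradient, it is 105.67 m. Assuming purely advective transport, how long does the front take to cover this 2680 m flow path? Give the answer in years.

3250

Hydraulic gradient i = (109.07 − 105.67) / 2680 = 3.4 / 2680 = 0.001269.
Darcy flux q = K · i = 0.3380 × 0.001269 = 0.0004288 m/day.
Seepage velocity v = q / n_e = 0.0004288 / 0.19 = 0.002257 m/day.
Travel time t = L / v = 2680 / 0.002257 = 1.187e+06 days = 3251 years.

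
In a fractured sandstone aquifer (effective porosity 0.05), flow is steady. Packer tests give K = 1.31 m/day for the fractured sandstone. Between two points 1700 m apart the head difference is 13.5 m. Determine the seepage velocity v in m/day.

Hydraulic gradient i = Δh / L = 13.5 / 1700 = 0.007941.
Darcy flux q = K · i = 1.310 × 0.007941 = 0.01040 m/day.
Seepage velocity v = q / n_e = 0.01040 / 0.05 = 0.2081 m/day.

0.208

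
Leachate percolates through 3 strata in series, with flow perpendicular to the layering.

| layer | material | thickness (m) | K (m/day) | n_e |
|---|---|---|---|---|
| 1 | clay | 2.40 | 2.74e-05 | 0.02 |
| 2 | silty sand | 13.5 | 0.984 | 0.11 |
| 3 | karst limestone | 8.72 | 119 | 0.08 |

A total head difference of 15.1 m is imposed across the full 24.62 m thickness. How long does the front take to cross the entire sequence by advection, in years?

With flow normal to the layers, continuity requires the same specific discharge q through every layer.
Σ(b_i/K_i) = 2.40/2.74e-05 + 13.5/0.984 + 8.72/119 = 87605 d.
q = Δh / Σ(b_i/K_i) = 15.1 / 87605 = 0.0001724 m/day.
In each layer the seepage velocity is v_i = q/n_i, so the layer transit time is t_i = b_i·n_i / q:
  layer 1 (clay): t_1 = 2.40 × 0.02 / 0.0001724 = 278.5 d
  layer 2 (silty sand): t_2 = 13.5 × 0.11 / 0.0001724 = 8615 d
  layer 3 (karst limestone): t_3 = 8.72 × 0.08 / 0.0001724 = 4047 d
Total t = Σ t_i = 12941 days = 35.43 years.

35.4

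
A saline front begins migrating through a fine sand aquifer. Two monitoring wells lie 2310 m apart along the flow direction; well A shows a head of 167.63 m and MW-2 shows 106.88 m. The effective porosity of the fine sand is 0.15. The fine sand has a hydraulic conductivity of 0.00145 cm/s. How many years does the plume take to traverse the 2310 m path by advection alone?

Convert K: 0.00145 cm/s × 864 = 1.253 m/day.
Hydraulic gradient i = (167.63 − 106.88) / 2310 = 60.75 / 2310 = 0.02630.
Darcy flux q = K · i = 1.253 × 0.02630 = 0.03295 m/day.
Seepage velocity v = q / n_e = 0.03295 / 0.15 = 0.2196 m/day.
Travel time t = L / v = 2310 / 0.2196 = 10517 days = 28.79 years.

28.8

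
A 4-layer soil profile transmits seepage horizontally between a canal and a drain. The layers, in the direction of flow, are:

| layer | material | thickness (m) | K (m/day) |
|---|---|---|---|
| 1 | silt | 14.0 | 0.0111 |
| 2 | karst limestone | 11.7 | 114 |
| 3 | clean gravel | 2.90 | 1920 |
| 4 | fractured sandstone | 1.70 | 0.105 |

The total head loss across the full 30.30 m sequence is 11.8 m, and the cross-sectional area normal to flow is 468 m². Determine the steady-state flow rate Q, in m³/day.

Flow is perpendicular to layering, so the layers act in series and the equivalent K is the thickness-weighted harmonic mean.
Total thickness L = 14.0 + 11.7 + 2.90 + 1.70 = 30.30 m.
Σ(b_i/K_i) = 14.0/0.0111 + 11.7/114 + 2.90/1920 + 1.70/0.105 = 1278 d.
K_eq = L / Σ(b_i/K_i) = 30.30 / 1278 = 0.02372 m/day.
Q = K_eq · A · (Δh/L) = 0.02372 × 468 × (11.8/30.30) = 4.323 m³/day.

4.32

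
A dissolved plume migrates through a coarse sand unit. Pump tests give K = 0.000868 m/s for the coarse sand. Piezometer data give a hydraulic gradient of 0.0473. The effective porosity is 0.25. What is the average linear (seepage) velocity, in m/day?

14.2

Convert K: 0.000868 m/s × 86400 = 75.00 m/day.
Hydraulic gradient i = 0.0473.
Darcy flux q = K · i = 75.00 × 0.04730 = 3.547 m/day.
Seepage velocity v = q / n_e = 3.547 / 0.25 = 14.19 m/day.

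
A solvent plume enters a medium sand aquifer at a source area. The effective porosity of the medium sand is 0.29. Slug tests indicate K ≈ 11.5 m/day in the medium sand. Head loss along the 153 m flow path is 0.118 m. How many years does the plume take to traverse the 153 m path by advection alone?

13.7

Hydraulic gradient i = Δh / L = 0.118 / 153 = 0.0007712.
Darcy flux q = K · i = 11.50 × 0.0007712 = 0.008869 m/day.
Seepage velocity v = q / n_e = 0.008869 / 0.29 = 0.03058 m/day.
Travel time t = L / v = 153 / 0.03058 = 5003 days = 13.70 years.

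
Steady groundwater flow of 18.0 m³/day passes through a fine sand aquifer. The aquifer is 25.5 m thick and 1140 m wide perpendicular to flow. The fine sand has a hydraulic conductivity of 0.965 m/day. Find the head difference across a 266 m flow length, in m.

Cross-sectional area A = 1140 × 25.5 = 29070 m².
From Q = K·A·i, i = Q / (K·A) = 18.0 / (0.9650 × 29070) = 0.0006417.
Head loss Δh = i · L = 0.0006417 × 266 = 0.1707 m.

0.171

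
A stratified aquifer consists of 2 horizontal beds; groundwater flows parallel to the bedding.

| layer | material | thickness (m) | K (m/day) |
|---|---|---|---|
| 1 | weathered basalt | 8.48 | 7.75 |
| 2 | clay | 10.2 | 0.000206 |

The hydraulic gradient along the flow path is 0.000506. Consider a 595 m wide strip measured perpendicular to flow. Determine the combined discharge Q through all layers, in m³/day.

Flow is parallel to layering, so each bed carries its own Darcy discharge and the transmissivities add.
Σ(K_i·b_i) = 7.75×8.48 + 0.000206×10.2 = 65.72 m²/day.
Hydraulic gradient i = 0.000506.
Q = Σ(K_i·b_i) · W · i = 65.72 × 595 × 0.0005060 = 19.79 m³/day.

19.8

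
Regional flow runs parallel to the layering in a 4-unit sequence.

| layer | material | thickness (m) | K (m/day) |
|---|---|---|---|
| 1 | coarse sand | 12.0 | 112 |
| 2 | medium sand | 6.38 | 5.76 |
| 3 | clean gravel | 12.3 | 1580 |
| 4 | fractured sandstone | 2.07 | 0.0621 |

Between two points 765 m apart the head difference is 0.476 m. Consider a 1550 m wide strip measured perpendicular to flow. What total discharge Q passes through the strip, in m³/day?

Flow is parallel to layering, so each bed carries its own Darcy discharge and the transmissivities add.
Σ(K_i·b_i) = 112×12.0 + 5.76×6.38 + 1580×12.3 + 0.0621×2.07 = 20815 m²/day.
Hydraulic gradient i = Δh / L = 0.476 / 765 = 0.0006222.
Q = Σ(K_i·b_i) · W · i = 20815 × 1550 × 0.0006222 = 20075 m³/day.

20100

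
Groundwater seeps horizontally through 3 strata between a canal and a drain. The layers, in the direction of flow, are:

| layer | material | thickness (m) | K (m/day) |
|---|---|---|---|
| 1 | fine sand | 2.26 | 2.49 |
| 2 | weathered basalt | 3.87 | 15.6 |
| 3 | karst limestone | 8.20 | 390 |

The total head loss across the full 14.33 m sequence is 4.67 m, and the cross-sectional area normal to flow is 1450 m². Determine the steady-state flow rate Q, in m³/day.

Flow is perpendicular to layering, so the layers act in series and the equivalent K is the thickness-weighted harmonic mean.
Total thickness L = 2.26 + 3.87 + 8.20 = 14.33 m.
Σ(b_i/K_i) = 2.26/2.49 + 3.87/15.6 + 8.20/390 = 1.177 d.
K_eq = L / Σ(b_i/K_i) = 14.33 / 1.177 = 12.18 m/day.
Q = K_eq · A · (Δh/L) = 12.18 × 1450 × (4.67/14.33) = 5754 m³/day.

5750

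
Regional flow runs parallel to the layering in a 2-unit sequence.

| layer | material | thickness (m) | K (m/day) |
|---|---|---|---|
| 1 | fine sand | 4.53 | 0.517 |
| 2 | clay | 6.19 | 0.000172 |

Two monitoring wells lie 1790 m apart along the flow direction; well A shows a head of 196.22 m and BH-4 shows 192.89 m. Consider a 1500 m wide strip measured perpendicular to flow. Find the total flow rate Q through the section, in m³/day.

6.54

Flow is parallel to layering, so each bed carries its own Darcy discharge and the transmissivities add.
Σ(K_i·b_i) = 0.517×4.53 + 0.000172×6.19 = 2.343 m²/day.
Hydraulic gradient i = (196.22 − 192.89) / 1790 = 3.33 / 1790 = 0.001860.
Q = Σ(K_i·b_i) · W · i = 2.343 × 1500 × 0.001860 = 6.538 m³/day.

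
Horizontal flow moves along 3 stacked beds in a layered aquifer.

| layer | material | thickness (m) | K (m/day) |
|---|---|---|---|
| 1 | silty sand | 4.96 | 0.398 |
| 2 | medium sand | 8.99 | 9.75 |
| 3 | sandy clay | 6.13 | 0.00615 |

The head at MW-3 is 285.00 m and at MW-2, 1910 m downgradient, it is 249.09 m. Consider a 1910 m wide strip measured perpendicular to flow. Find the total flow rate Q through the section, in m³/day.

Flow is parallel to layering, so each bed carries its own Darcy discharge and the transmissivities add.
Σ(K_i·b_i) = 0.398×4.96 + 9.75×8.99 + 0.00615×6.13 = 89.66 m²/day.
Hydraulic gradient i = (285.00 − 249.09) / 1910 = 35.91 / 1910 = 0.01880.
Q = Σ(K_i·b_i) · W · i = 89.66 × 1910 × 0.01880 = 3220 m³/day.

3220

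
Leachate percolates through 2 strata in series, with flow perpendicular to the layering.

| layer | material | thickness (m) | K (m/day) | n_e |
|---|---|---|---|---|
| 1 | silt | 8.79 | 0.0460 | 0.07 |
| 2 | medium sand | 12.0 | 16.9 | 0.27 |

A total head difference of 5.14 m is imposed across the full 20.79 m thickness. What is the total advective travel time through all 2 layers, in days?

144

With flow normal to the layers, continuity requires the same specific discharge q through every layer.
Σ(b_i/K_i) = 8.79/0.0460 + 12.0/16.9 = 191.8 d.
q = Δh / Σ(b_i/K_i) = 5.14 / 191.8 = 0.02680 m/day.
In each layer the seepage velocity is v_i = q/n_i, so the layer transit time is t_i = b_i·n_i / q:
  layer 1 (silt): t_1 = 8.79 × 0.07 / 0.02680 = 22.96 d
  layer 2 (medium sand): t_2 = 12.0 × 0.27 / 0.02680 = 120.9 d
Total t = Σ t_i = 143.9 days.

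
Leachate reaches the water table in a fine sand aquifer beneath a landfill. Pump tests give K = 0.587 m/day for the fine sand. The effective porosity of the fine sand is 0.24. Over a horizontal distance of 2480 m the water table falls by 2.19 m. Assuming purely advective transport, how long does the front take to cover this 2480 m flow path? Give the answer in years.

3140

Hydraulic gradient i = Δh / L = 2.19 / 2480 = 0.0008831.
Darcy flux q = K · i = 0.5870 × 0.0008831 = 0.0005184 m/day.
Seepage velocity v = q / n_e = 0.0005184 / 0.24 = 0.002160 m/day.
Travel time t = L / v = 2480 / 0.002160 = 1.148e+06 days = 3144 years.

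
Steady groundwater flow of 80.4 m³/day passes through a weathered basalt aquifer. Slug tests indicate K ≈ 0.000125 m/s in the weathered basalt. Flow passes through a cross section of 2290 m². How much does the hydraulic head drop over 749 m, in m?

2.43

Convert K: 0.000125 m/s × 86400 = 10.80 m/day.
From Q = K·A·i, i = Q / (K·A) = 80.4 / (10.80 × 2290) = 0.003251.
Head loss Δh = i · L = 0.003251 × 749 = 2.435 m.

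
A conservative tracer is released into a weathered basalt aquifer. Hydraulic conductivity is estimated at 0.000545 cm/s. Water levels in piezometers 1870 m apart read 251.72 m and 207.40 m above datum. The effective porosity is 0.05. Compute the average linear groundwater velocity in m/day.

Convert K: 0.000545 cm/s × 864 = 0.4709 m/day.
Hydraulic gradient i = (251.72 − 207.40) / 1870 = 44.32 / 1870 = 0.02370.
Darcy flux q = K · i = 0.4709 × 0.02370 = 0.01116 m/day.
Seepage velocity v = q / n_e = 0.01116 / 0.05 = 0.2232 m/day.

0.223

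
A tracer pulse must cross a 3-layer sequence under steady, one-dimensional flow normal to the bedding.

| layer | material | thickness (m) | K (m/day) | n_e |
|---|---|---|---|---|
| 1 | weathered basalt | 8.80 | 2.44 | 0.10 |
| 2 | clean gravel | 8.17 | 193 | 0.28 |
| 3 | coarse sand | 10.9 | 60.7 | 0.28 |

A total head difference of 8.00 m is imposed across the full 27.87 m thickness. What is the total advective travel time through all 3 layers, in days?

With flow normal to the layers, continuity requires the same specific discharge q through every layer.
Σ(b_i/K_i) = 8.80/2.44 + 8.17/193 + 10.9/60.7 = 3.828 d.
q = Δh / Σ(b_i/K_i) = 8.00 / 3.828 = 2.090 m/day.
In each layer the seepage velocity is v_i = q/n_i, so the layer transit time is t_i = b_i·n_i / q:
  layer 1 (weathered basalt): t_1 = 8.80 × 0.10 / 2.090 = 0.4211 d
  layer 2 (clean gravel): t_2 = 8.17 × 0.28 / 2.090 = 1.095 d
  layer 3 (coarse sand): t_3 = 10.9 × 0.28 / 2.090 = 1.461 d
Total t = Σ t_i = 2.976 days.

2.98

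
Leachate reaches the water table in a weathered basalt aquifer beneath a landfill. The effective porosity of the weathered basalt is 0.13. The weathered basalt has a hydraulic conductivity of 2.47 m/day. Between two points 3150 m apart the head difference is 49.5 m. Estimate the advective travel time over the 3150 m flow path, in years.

28.9

Hydraulic gradient i = Δh / L = 49.5 / 3150 = 0.01571.
Darcy flux q = K · i = 2.470 × 0.01571 = 0.03881 m/day.
Seepage velocity v = q / n_e = 0.03881 / 0.13 = 0.2986 m/day.
Travel time t = L / v = 3150 / 0.2986 = 10550 days = 28.88 years.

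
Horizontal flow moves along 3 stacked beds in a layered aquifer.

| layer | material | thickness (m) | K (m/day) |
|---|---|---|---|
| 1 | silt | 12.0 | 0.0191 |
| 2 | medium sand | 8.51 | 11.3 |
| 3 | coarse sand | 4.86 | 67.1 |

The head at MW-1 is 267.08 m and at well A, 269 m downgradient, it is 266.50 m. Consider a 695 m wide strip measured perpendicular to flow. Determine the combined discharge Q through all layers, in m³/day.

Flow is parallel to layering, so each bed carries its own Darcy discharge and the transmissivities add.
Σ(K_i·b_i) = 0.0191×12.0 + 11.3×8.51 + 67.1×4.86 = 422.5 m²/day.
Hydraulic gradient i = (267.08 − 266.50) / 269 = 0.58 / 269 = 0.002156.
Q = Σ(K_i·b_i) · W · i = 422.5 × 695 × 0.002156 = 633.1 m³/day.

633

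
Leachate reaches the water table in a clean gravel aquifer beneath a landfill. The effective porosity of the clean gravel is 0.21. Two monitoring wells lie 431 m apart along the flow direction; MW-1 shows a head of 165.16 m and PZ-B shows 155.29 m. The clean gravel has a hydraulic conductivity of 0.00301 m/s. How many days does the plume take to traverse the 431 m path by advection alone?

Convert K: 0.00301 m/s × 86400 = 260.1 m/day.
Hydraulic gradient i = (165.16 − 155.29) / 431 = 9.87 / 431 = 0.02290.
Darcy flux q = K · i = 260.1 × 0.02290 = 5.956 m/day.
Seepage velocity v = q / n_e = 5.956 / 0.21 = 28.36 m/day.
Travel time t = L / v = 431 / 28.36 = 15.20 days.

15.2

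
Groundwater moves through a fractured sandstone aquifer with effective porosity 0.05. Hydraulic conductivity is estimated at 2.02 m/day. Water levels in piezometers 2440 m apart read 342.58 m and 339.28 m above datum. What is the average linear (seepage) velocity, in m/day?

0.0546

Hydraulic gradient i = (342.58 − 339.28) / 2440 = 3.3 / 2440 = 0.001352.
Darcy flux q = K · i = 2.020 × 0.001352 = 0.002732 m/day.
Seepage velocity v = q / n_e = 0.002732 / 0.05 = 0.05464 m/day.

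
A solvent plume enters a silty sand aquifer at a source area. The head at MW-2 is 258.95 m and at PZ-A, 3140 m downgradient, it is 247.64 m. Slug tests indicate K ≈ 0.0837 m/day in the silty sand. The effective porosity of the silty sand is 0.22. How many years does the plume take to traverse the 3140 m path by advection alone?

Hydraulic gradient i = (258.95 − 247.64) / 3140 = 11.31 / 3140 = 0.003602.
Darcy flux q = K · i = 0.08370 × 0.003602 = 0.0003015 m/day.
Seepage velocity v = q / n_e = 0.0003015 / 0.22 = 0.001370 m/day.
Travel time t = L / v = 3140 / 0.001370 = 2.291e+06 days = 6273 years.

6270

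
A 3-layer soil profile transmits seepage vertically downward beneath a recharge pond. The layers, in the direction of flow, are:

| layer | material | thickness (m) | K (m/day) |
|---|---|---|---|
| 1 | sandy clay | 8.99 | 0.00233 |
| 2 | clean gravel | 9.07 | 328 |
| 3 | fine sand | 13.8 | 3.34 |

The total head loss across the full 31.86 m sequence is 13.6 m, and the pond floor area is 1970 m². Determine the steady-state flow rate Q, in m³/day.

Flow is perpendicular to layering, so the layers act in series and the equivalent K is the thickness-weighted harmonic mean.
Total thickness L = 8.99 + 9.07 + 13.8 = 31.86 m.
Σ(b_i/K_i) = 8.99/0.00233 + 9.07/328 + 13.8/3.34 = 3863 d.
K_eq = L / Σ(b_i/K_i) = 31.86 / 3863 = 0.008248 m/day.
Q = K_eq · A · (Δh/L) = 0.008248 × 1970 × (13.6/31.86) = 6.936 m³/day.

6.94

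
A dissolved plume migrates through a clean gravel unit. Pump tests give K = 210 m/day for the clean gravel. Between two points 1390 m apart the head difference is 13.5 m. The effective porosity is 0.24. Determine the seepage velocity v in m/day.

Hydraulic gradient i = Δh / L = 13.5 / 1390 = 0.009712.
Darcy flux q = K · i = 210.0 × 0.009712 = 2.040 m/day.
Seepage velocity v = q / n_e = 2.040 / 0.24 = 8.498 m/day.

8.50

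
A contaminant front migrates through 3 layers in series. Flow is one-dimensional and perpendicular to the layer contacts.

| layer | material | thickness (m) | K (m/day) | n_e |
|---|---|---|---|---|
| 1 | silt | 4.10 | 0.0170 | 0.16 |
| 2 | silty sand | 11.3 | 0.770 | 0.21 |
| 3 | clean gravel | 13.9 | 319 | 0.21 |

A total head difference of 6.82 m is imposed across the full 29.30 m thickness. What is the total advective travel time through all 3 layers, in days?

With flow normal to the layers, continuity requires the same specific discharge q through every layer.
Σ(b_i/K_i) = 4.10/0.0170 + 11.3/0.770 + 13.9/319 = 255.9 d.
q = Δh / Σ(b_i/K_i) = 6.82 / 255.9 = 0.02665 m/day.
In each layer the seepage velocity is v_i = q/n_i, so the layer transit time is t_i = b_i·n_i / q:
  layer 1 (silt): t_1 = 4.10 × 0.16 / 0.02665 = 24.61 d
  layer 2 (silty sand): t_2 = 11.3 × 0.21 / 0.02665 = 89.04 d
  layer 3 (clean gravel): t_3 = 13.9 × 0.21 / 0.02665 = 109.5 d
Total t = Σ t_i = 223.2 days.

223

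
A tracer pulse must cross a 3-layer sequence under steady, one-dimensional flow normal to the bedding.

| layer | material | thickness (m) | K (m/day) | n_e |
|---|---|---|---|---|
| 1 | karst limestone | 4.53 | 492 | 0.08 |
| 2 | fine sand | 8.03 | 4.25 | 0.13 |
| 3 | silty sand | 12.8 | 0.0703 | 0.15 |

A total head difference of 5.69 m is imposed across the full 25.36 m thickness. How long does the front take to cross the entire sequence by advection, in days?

108

With flow normal to the layers, continuity requires the same specific discharge q through every layer.
Σ(b_i/K_i) = 4.53/492 + 8.03/4.25 + 12.8/0.0703 = 184.0 d.
q = Δh / Σ(b_i/K_i) = 5.69 / 184.0 = 0.03093 m/day.
In each layer the seepage velocity is v_i = q/n_i, so the layer transit time is t_i = b_i·n_i / q:
  layer 1 (karst limestone): t_1 = 4.53 × 0.08 / 0.03093 = 11.72 d
  layer 2 (fine sand): t_2 = 8.03 × 0.13 / 0.03093 = 33.75 d
  layer 3 (silty sand): t_3 = 12.8 × 0.15 / 0.03093 = 62.08 d
Total t = Σ t_i = 107.5 days.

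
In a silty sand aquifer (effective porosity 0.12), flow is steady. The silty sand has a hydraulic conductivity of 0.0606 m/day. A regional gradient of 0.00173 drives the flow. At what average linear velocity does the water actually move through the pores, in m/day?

0.000874

Hydraulic gradient i = 0.00173.
Darcy flux q = K · i = 0.06060 × 0.001730 = 0.0001048 m/day.
Seepage velocity v = q / n_e = 0.0001048 / 0.12 = 0.0008737 m/day.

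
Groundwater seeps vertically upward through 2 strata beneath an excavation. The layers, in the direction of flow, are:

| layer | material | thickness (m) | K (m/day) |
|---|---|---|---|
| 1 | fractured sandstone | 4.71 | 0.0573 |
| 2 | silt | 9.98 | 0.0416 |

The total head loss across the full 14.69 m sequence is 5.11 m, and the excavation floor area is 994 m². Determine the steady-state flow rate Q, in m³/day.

Flow is perpendicular to layering, so the layers act in series and the equivalent K is the thickness-weighted harmonic mean.
Total thickness L = 4.71 + 9.98 = 14.69 m.
Σ(b_i/K_i) = 4.71/0.0573 + 9.98/0.0416 = 322.1 d.
K_eq = L / Σ(b_i/K_i) = 14.69 / 322.1 = 0.04561 m/day.
Q = K_eq · A · (Δh/L) = 0.04561 × 994 × (5.11/14.69) = 15.77 m³/day.

15.8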